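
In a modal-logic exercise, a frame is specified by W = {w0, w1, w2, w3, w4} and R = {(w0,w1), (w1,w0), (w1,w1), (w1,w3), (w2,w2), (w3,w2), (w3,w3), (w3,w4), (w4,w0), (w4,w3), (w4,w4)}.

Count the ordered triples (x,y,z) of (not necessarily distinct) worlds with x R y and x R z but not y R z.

Enumerating: (w1,w0,w0), (w1,w0,w3), (w1,w3,w0), (w1,w3,w1), (w3,w2,w3), (w3,w2,w4), (w3,w4,w2), (w4,w0,w0), (w4,w0,w3), (w4,w0,w4), (w4,w3,w0).

11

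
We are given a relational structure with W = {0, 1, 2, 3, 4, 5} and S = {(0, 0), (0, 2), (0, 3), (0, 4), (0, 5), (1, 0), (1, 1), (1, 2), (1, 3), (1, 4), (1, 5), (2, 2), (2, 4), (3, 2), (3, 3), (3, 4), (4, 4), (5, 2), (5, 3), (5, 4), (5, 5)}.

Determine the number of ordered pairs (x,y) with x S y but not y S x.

15

Enumerating: (0,2), (0,3), (0,4), (0,5), (1,0), (1,2), (1,3), (1,4), (1,5), (2,4), (3,2), (3,4), (5,2), (5,3), (5,4).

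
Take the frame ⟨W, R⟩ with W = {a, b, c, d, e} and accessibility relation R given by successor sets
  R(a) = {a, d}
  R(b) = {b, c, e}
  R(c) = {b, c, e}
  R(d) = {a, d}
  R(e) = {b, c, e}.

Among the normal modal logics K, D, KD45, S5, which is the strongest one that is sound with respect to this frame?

Serial (axiom D): yes — every world has a successor (e.g. a R a).
Euclidean (axiom 5): yes — any two successors of a common world are R-related.
Transitive (axiom 4): yes — every two-step R-path is closed by a direct edge.
Reflexive (axiom T): yes — every world is R-related to itself.
So F validates K, D, KD45, S5. The strongest is S5.

S5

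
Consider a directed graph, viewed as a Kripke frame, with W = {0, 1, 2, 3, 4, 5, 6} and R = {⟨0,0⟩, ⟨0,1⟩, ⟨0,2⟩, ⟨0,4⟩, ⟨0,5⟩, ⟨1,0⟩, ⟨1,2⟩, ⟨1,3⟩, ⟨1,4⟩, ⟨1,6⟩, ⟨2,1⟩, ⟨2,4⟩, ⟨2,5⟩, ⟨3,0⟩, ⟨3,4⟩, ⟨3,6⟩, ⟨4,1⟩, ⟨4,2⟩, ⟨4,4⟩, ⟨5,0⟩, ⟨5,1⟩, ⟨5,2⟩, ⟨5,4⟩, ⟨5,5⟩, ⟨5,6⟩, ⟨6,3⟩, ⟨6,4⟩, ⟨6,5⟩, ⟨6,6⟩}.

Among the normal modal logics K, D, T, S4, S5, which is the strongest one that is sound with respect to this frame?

D

Serial (axiom D): yes — every world has a successor (e.g. 0 R 0).
Reflexive (axiom T): no — 1 is not related to itself.
Transitive (axiom 4): no — 0 R 1 and 1 R 3, but not 0 R 3.
Euclidean (axiom 5): no — 0 R 1 and 0 R 5, but not 1 R 5.
So F validates K, D; T would additionally require R to be reflexive. The strongest is D.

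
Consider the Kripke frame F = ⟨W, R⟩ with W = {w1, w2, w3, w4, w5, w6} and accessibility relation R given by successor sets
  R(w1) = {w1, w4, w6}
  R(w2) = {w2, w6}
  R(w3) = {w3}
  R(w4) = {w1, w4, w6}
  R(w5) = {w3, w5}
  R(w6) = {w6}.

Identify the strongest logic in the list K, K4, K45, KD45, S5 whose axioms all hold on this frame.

K4

Transitive (axiom 4): yes — every two-step R-path is closed by a direct edge.
Euclidean (axiom 5): no — w1 R w6 and w1 R w4, but not w6 R w4.
Serial (axiom D): yes — every world has a successor (e.g. w1 R w1).
Reflexive (axiom T): yes — every world is R-related to itself.
So F validates K, K4; K45 would additionally require R to be Euclidean. The strongest is K4.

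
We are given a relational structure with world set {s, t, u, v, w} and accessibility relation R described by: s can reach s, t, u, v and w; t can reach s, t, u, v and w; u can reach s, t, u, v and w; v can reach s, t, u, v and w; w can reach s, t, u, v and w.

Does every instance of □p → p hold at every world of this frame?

Yes

Axiom T corresponds to the accessibility relation being reflexive.
Reflexive: yes — every world is R-related to itself.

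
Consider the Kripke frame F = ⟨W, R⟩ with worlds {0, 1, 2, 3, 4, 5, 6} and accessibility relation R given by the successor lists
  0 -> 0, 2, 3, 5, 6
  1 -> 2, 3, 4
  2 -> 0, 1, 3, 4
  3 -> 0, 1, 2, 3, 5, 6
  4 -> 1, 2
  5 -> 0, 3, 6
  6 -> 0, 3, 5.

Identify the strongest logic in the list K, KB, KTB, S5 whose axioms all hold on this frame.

KB

Symmetric (axiom B): yes — every pair in R has its reverse in R.
Reflexive (axiom T): no — 1 is not related to itself.
Euclidean (axiom 5): no — 0 R 2 and 0 R 5, but not 2 R 5.
So F validates K, KB; KTB would additionally require R to be reflexive. The strongest is KB.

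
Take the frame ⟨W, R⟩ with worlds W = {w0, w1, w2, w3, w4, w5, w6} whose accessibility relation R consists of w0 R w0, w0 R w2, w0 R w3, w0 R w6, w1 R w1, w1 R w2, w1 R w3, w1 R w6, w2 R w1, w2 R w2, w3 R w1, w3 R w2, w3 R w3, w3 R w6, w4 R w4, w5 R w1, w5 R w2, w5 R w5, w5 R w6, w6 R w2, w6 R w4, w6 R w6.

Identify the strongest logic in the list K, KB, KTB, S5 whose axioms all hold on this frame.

K

Symmetric (axiom B): no — w0 R w2 but not w2 R w0.
Reflexive (axiom T): yes — every world is R-related to itself.
Euclidean (axiom 5): no — w0 R w2 and w0 R w3, but not w2 R w3.
So F validates K; KB would additionally require R to be symmetric. The strongest is K.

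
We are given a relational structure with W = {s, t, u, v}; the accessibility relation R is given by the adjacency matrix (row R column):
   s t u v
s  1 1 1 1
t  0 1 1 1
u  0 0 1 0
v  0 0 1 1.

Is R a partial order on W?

Reflexive: yes — every world is R-related to itself.
Transitive: yes — every two-step R-path is closed by a direct edge.
Antisymmetric: yes — no distinct pair is related both ways.
So R is a partial order.

Yes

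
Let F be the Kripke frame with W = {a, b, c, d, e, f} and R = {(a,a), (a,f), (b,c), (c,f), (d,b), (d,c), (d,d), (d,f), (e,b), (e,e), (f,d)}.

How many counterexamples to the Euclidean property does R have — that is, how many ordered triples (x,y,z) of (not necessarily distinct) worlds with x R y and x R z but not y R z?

15

Enumerating: (a,f,a), (a,f,f), (b,c,c), (c,f,f), (d,b,b), (d,b,d), (d,b,f), (d,c,b), (d,c,c), (d,c,d), (d,f,b), (d,f,c), (d,f,f), (e,b,b), (e,b,e).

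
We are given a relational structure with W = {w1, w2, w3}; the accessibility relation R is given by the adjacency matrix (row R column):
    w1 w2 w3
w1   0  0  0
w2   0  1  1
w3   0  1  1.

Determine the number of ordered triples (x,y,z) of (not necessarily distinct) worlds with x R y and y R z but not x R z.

R is transitive; there are no such tuples.

0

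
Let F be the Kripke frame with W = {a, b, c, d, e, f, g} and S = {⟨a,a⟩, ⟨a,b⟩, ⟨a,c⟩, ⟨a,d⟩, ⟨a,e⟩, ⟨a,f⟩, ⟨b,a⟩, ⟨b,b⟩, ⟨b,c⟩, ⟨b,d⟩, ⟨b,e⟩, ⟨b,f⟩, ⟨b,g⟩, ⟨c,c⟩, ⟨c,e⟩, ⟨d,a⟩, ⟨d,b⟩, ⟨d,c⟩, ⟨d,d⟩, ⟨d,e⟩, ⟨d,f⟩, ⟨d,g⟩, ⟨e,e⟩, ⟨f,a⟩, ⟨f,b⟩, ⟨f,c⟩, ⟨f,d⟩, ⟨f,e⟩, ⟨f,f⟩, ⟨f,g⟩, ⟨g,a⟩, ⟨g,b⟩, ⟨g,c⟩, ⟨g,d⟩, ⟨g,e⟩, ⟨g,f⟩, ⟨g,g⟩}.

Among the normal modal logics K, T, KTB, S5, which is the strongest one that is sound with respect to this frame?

T

Reflexive (axiom T): yes — every world is S-related to itself.
Symmetric (axiom B): no — a S c but not c S a.
Euclidean (axiom 5): no — a S c and a S b, but not c S b.
So F validates K, T; KTB would additionally require S to be symmetric. The strongest is T.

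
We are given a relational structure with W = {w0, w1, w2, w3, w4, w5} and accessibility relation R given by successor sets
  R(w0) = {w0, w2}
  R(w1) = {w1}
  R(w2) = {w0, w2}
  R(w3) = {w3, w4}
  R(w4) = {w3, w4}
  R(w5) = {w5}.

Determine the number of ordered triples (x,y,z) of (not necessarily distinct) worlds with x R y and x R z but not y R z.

R is Euclidean; there are no such tuples.

0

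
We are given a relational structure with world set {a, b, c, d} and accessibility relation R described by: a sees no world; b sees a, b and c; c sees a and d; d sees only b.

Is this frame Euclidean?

Euclidean: no — b R a and b R c, but not a R c.

No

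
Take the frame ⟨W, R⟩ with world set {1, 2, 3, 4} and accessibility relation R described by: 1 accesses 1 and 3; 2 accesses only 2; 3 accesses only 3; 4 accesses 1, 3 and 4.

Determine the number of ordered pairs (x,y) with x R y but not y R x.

3

Enumerating: (1,3), (4,1), (4,3).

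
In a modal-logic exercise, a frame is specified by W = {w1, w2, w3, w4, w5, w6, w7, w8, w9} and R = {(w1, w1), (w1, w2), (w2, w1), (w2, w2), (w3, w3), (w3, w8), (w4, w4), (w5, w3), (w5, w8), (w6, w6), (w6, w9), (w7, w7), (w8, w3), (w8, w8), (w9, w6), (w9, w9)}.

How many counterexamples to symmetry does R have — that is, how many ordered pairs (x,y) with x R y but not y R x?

Enumerating: (w5,w3), (w5,w8).

2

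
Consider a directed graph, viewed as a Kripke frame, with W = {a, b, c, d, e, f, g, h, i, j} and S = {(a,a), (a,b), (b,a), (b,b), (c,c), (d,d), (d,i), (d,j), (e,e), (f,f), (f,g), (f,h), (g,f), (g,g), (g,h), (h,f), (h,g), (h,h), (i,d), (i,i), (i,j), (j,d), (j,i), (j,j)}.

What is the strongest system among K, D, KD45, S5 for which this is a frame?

S5

Serial (axiom D): yes — every world has a successor (e.g. a S a).
Euclidean (axiom 5): yes — any two successors of a common world are S-related.
Transitive (axiom 4): yes — every two-step S-path is closed by a direct edge.
Reflexive (axiom T): yes — every world is S-related to itself.
So F validates K, D, KD45, S5. The strongest is S5.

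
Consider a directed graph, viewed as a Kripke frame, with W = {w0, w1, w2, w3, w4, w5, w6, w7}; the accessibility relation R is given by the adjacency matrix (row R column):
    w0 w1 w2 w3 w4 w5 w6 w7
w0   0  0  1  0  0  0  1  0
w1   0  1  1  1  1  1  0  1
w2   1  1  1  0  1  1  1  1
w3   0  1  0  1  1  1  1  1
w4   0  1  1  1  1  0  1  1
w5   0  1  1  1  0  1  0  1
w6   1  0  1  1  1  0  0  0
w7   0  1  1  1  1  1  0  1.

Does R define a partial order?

No

Reflexive: no — w0 is not related to itself.
Transitive: no — w0 R w2 and w2 R w1, but not w0 R w1.
Antisymmetric: no — w0 R w2 and w2 R w0 with w0 ≠ w2.
So R is not a partial order.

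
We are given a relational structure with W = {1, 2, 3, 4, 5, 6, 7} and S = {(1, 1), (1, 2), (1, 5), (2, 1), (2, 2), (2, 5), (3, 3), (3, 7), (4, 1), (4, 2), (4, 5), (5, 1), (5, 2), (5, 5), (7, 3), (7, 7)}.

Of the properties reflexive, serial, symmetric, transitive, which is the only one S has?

transitive

Reflexive: no — 4 is not related to itself.
Serial: no — 6 has no S-successor.
Symmetric: no — 4 S 1 but not 1 S 4.
Transitive: yes — every two-step S-path is closed by a direct edge.
Only transitive holds.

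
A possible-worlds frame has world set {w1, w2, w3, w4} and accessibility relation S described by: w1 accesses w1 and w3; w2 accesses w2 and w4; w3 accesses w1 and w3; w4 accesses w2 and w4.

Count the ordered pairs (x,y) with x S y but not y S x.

S is symmetric; there are no such tuples.

0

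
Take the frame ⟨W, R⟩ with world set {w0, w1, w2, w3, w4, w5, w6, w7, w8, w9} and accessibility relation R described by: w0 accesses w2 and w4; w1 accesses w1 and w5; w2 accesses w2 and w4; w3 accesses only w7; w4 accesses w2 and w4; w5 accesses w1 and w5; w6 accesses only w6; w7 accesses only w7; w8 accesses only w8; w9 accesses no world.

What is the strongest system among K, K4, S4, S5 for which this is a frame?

Transitive (axiom 4): yes — every two-step R-path is closed by a direct edge.
Reflexive (axiom T): no — w0 is not related to itself.
Euclidean (axiom 5): yes — any two successors of a common world are R-related.
So F validates K, K4; S4 would additionally require R to be reflexive. The strongest is K4.

K4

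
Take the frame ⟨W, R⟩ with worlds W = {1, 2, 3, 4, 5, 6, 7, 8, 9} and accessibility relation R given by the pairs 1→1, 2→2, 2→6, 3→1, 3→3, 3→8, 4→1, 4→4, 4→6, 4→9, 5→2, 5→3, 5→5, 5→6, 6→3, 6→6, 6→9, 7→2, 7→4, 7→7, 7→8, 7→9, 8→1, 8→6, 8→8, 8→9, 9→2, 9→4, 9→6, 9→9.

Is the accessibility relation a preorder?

Reflexive: yes — every world is R-related to itself.
Transitive: no — 2 R 6 and 6 R 3, but not 2 R 3.
So R is not a preorder.

No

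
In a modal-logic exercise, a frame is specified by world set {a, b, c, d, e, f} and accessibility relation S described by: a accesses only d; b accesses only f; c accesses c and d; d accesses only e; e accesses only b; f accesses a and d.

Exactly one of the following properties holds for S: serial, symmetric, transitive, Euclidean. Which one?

serial

Serial: yes — every world has a successor (e.g. a S d).
Symmetric: no — a S d but not d S a.
Transitive: no — a S d and d S e, but not a S e.
Euclidean: no — f S d and f S a, but not d S a.
Only serial holds.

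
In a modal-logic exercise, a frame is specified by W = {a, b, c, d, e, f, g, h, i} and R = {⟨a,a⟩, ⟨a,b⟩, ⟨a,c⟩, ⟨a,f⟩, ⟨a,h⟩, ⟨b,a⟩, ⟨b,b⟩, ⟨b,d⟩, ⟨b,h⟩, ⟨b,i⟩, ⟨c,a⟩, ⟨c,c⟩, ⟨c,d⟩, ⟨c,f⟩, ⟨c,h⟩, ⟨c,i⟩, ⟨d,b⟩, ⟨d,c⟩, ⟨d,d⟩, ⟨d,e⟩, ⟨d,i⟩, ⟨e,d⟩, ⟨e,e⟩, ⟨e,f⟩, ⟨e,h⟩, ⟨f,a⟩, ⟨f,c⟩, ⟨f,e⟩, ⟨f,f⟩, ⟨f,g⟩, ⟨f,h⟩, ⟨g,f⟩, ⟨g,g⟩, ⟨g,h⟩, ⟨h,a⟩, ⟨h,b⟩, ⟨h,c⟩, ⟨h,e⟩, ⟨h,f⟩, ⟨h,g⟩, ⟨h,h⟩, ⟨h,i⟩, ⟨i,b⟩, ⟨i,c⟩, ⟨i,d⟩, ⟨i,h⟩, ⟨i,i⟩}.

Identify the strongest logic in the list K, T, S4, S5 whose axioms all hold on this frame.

Reflexive (axiom T): yes — every world is R-related to itself.
Transitive (axiom 4): no — a R b and b R d, but not a R d.
Euclidean (axiom 5): no — a R b and a R c, but not b R c.
So F validates K, T; S4 would additionally require R to be transitive. The strongest is T.

T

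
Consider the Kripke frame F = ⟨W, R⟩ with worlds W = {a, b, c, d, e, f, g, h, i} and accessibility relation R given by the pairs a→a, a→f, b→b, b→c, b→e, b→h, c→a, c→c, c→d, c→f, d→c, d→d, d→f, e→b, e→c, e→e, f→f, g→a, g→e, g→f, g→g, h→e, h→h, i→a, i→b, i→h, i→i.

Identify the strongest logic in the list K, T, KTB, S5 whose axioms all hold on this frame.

Reflexive (axiom T): yes — every world is R-related to itself.
Symmetric (axiom B): no — a R f but not f R a.
Euclidean (axiom 5): no — b R c and b R e, but not c R e.
So F validates K, T; KTB would additionally require R to be symmetric. The strongest is T.

T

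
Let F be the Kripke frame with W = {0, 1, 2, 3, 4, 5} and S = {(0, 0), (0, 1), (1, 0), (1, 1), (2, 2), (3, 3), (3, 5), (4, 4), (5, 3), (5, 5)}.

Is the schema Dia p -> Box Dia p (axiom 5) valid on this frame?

The schema 5 characterises exactly the Euclidean frames.
Euclidean: yes — any two successors of a common world are S-related.

Yes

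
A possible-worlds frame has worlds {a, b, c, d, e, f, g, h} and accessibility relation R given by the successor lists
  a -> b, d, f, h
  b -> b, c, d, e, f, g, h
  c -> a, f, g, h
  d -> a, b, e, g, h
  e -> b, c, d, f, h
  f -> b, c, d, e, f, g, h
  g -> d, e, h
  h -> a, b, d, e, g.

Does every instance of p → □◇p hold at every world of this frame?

No

Axiom B corresponds to the accessibility relation being symmetric.
Symmetric: no — a R b but not b R a.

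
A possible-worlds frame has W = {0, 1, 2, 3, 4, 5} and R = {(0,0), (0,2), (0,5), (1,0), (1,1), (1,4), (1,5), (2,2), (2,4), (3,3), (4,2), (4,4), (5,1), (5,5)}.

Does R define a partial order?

No

Reflexive: yes — every world is R-related to itself.
Transitive: no — 0 R 2 and 2 R 4, but not 0 R 4.
Antisymmetric: no — 1 R 5 and 5 R 1 with 1 ≠ 5.
So R is not a partial order.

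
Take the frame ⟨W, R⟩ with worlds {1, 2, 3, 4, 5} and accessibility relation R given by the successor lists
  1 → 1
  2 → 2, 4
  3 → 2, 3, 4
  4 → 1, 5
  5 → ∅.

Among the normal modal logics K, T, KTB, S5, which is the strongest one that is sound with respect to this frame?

Reflexive (axiom T): no — 4 is not related to itself.
Symmetric (axiom B): no — 2 R 4 but not 4 R 2.
Euclidean (axiom 5): no — 3 R 4 and 3 R 2, but not 4 R 2.
So F validates K; T would additionally require R to be reflexive. The strongest is K.

K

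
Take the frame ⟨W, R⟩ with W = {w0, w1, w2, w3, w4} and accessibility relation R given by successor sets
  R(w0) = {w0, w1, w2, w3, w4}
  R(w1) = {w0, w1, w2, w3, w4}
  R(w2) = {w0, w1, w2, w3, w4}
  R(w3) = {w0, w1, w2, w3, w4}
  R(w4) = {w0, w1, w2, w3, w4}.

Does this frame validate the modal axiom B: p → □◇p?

The schema B characterises exactly the symmetric frames.
Symmetric: yes — every pair in R has its reverse in R.

Yes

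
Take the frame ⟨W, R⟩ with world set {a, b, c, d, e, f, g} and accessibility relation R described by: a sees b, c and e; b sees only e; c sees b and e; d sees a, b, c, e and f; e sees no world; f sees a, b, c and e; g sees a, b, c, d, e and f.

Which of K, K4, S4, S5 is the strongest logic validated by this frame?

K4

Transitive (axiom 4): yes — every two-step R-path is closed by a direct edge.
Reflexive (axiom T): no — a is not related to itself.
Euclidean (axiom 5): no — a R b and a R c, but not b R c.
So F validates K, K4; S4 would additionally require R to be reflexive. The strongest is K4.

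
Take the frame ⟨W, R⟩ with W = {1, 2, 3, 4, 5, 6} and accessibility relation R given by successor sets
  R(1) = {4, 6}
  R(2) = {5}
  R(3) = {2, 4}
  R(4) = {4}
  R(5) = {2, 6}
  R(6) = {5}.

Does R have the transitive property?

Transitive: no — 1 R 6 and 6 R 5, but not 1 R 5.

No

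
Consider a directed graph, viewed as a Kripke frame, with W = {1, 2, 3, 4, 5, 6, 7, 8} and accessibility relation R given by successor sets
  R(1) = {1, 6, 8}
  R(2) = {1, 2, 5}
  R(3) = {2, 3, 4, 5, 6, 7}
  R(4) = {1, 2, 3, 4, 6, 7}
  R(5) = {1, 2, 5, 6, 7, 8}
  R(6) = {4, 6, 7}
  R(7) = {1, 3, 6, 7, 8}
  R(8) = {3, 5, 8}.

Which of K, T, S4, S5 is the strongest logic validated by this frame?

Reflexive (axiom T): yes — every world is R-related to itself.
Transitive (axiom 4): no — 1 R 6 and 6 R 4, but not 1 R 4.
Euclidean (axiom 5): no — 1 R 6 and 1 R 8, but not 6 R 8.
So F validates K, T; S4 would additionally require R to be transitive. The strongest is T.

T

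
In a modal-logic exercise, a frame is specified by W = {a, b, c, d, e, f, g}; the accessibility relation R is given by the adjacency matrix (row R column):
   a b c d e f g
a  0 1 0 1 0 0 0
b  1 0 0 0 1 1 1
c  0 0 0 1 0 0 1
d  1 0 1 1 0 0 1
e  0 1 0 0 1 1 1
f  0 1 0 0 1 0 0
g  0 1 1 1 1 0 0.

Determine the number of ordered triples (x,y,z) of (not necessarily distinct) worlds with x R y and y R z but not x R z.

38

Enumerating: (a,b,a), (a,b,e), (a,b,f), (a,b,g), (a,d,a), (a,d,c), (a,d,g), (b,a,b), (b,a,d), (b,e,b), (b,f,b), (b,g,b), … and 26 more.
Total: 38.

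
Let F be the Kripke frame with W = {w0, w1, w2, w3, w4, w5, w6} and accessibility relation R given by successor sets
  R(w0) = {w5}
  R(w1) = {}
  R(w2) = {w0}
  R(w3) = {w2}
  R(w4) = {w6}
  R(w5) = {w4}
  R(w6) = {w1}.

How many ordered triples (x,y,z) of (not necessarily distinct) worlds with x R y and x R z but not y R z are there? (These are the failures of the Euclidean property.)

Enumerating: (w0,w5,w5), (w2,w0,w0), (w3,w2,w2), (w4,w6,w6), (w5,w4,w4), (w6,w1,w1).

6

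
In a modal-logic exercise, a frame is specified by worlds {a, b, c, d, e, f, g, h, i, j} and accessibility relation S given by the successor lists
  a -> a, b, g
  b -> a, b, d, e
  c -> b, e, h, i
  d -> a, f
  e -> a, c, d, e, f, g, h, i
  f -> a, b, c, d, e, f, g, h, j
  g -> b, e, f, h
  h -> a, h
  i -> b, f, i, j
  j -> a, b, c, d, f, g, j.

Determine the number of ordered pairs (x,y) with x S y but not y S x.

Enumerating: (a,g), (b,d), (b,e), (c,b), (c,h), (c,i), (d,a), (e,a), (e,d), (e,h), (e,i), (f,a), … and 14 more.
Total: 26.

26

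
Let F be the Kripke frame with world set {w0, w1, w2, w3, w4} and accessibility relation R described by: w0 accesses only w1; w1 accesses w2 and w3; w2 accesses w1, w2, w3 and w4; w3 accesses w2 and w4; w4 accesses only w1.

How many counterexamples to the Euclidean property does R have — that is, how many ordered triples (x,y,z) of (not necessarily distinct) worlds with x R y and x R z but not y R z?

12

Enumerating: (w0,w1,w1), (w1,w3,w3), (w2,w1,w1), (w2,w1,w4), (w2,w3,w1), (w2,w3,w3), (w2,w4,w2), (w2,w4,w3), (w2,w4,w4), (w3,w4,w2), (w3,w4,w4), (w4,w1,w1).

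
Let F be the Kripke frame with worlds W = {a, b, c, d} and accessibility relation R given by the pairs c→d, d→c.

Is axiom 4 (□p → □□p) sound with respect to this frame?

The schema 4 characterises exactly the transitive frames.
Transitive: no — c R d and d R c, but not c R c.

No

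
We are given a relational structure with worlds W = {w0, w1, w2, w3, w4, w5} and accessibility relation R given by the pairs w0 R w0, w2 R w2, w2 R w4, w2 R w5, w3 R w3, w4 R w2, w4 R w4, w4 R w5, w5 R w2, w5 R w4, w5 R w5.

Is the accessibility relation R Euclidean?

Euclidean: yes — any two successors of a common world are R-related.

Yes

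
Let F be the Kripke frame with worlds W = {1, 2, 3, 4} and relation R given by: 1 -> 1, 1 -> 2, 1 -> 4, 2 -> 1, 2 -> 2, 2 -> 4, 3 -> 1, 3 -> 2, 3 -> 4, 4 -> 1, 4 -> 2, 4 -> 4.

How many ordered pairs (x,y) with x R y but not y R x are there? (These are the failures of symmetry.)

3

Enumerating: (3,1), (3,2), (3,4).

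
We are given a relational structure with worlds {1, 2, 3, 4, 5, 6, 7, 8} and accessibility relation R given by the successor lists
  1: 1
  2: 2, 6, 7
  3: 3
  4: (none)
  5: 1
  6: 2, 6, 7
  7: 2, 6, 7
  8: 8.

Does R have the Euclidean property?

Yes

Euclidean: yes — any two successors of a common world are R-related.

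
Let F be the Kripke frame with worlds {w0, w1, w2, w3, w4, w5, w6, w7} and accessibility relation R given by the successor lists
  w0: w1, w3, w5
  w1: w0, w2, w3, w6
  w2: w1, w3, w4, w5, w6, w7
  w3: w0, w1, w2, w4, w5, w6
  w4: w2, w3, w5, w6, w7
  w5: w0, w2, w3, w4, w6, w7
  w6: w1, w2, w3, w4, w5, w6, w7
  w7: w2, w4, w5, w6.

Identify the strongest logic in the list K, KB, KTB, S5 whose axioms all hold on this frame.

KB

Symmetric (axiom B): yes — every pair in R has its reverse in R.
Reflexive (axiom T): no — w0 is not related to itself.
Euclidean (axiom 5): no — w0 R w1 and w0 R w5, but not w1 R w5.
So F validates K, KB; KTB would additionally require R to be reflexive. The strongest is KB.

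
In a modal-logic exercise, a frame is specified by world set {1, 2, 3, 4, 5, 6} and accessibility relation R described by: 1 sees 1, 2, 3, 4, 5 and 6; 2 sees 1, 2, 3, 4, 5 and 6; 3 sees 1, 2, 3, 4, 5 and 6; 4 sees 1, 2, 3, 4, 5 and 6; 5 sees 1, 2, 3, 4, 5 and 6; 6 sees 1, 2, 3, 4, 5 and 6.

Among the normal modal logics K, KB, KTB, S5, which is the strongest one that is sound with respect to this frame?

S5

Symmetric (axiom B): yes — every pair in R has its reverse in R.
Reflexive (axiom T): yes — every world is R-related to itself.
Euclidean (axiom 5): yes — any two successors of a common world are R-related.
So F validates K, KB, KTB, S5. The strongest is S5.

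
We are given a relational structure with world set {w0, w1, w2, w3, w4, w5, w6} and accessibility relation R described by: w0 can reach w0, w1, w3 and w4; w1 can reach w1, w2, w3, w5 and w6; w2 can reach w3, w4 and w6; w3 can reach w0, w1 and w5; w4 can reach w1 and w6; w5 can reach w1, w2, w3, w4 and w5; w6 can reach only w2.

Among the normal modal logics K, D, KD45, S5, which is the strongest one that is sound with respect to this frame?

D

Serial (axiom D): yes — every world has a successor (e.g. w0 R w0).
Euclidean (axiom 5): no — w0 R w1 and w0 R w4, but not w1 R w4.
Transitive (axiom 4): no — w0 R w1 and w1 R w2, but not w0 R w2.
Reflexive (axiom T): no — w2 is not related to itself.
So F validates K, D; KD45 would additionally require R to be Euclidean and transitive. The strongest is D.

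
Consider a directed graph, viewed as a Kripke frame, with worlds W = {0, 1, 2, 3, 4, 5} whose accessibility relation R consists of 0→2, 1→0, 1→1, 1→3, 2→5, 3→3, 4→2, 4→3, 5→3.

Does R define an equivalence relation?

No

Reflexive: no — 0 is not related to itself.
Symmetric: no — 0 R 2 but not 2 R 0.
Transitive: no — 0 R 2 and 2 R 5, but not 0 R 5.
So R is not an equivalence relation.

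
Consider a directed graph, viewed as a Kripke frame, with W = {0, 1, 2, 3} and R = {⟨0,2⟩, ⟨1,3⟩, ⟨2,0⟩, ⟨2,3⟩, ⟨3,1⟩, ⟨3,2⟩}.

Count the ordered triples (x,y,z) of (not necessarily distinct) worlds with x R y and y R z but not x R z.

Enumerating: (0,2,0), (0,2,3), (1,3,1), (1,3,2), (2,0,2), (2,3,1), (2,3,2), (3,1,3), (3,2,0), (3,2,3).

10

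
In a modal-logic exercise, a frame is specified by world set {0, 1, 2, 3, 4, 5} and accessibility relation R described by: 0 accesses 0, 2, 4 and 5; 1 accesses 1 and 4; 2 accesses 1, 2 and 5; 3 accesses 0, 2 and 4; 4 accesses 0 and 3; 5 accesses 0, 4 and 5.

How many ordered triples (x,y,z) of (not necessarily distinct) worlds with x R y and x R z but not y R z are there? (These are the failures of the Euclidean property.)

Enumerating: (0,2,0), (0,2,4), (0,4,2), (0,4,4), (0,4,5), (0,5,2), (1,4,1), (1,4,4), (2,1,2), (2,1,5), (2,5,1), (2,5,2), … and 8 more.
Total: 20.

20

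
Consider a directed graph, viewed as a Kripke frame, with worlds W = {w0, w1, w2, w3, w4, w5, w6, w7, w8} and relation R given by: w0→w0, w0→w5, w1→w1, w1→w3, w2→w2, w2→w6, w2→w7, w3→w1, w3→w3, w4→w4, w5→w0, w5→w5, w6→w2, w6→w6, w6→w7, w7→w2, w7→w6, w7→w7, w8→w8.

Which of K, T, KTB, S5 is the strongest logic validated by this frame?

S5

Reflexive (axiom T): yes — every world is R-related to itself.
Symmetric (axiom B): yes — every pair in R has its reverse in R.
Euclidean (axiom 5): yes — any two successors of a common world are R-related.
So F validates K, T, KTB, S5. The strongest is S5.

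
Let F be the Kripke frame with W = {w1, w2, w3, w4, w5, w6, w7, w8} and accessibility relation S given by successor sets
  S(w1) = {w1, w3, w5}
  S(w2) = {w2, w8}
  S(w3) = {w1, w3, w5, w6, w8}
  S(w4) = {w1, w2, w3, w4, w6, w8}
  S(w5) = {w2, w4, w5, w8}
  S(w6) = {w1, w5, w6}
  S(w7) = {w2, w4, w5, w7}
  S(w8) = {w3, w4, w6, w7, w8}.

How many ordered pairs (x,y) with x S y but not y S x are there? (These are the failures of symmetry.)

18

Enumerating: (w1,w5), (w2,w8), (w3,w5), (w3,w6), (w4,w1), (w4,w2), (w4,w3), (w4,w6), (w5,w2), (w5,w4), (w5,w8), (w6,w1), (w6,w5), (w7,w2), (w7,w4), (w7,w5), (w8,w6), (w8,w7).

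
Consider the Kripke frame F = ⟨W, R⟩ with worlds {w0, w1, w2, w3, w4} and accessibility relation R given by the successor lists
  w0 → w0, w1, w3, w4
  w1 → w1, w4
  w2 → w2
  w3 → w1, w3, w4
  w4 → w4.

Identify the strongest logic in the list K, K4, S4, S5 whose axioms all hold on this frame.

S4

Transitive (axiom 4): yes — every two-step R-path is closed by a direct edge.
Reflexive (axiom T): yes — every world is R-related to itself.
Euclidean (axiom 5): no — w0 R w1 and w0 R w3, but not w1 R w3.
So F validates K, K4, S4; S5 would additionally require R to be Euclidean. The strongest is S4.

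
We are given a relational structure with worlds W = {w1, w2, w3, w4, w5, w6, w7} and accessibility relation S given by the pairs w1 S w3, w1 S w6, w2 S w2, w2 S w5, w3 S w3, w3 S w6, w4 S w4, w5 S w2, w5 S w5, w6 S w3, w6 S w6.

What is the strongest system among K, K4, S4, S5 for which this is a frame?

K4

Transitive (axiom 4): yes — every two-step S-path is closed by a direct edge.
Reflexive (axiom T): no — w1 is not related to itself.
Euclidean (axiom 5): yes — any two successors of a common world are S-related.
So F validates K, K4; S4 would additionally require S to be reflexive. The strongest is K4.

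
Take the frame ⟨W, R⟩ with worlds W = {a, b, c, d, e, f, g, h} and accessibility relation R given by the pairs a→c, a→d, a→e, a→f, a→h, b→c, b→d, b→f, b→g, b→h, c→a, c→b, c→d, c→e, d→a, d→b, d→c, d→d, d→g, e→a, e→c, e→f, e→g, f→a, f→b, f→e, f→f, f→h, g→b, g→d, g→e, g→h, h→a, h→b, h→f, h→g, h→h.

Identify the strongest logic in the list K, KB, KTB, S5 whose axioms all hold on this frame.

Symmetric (axiom B): yes — every pair in R has its reverse in R.
Reflexive (axiom T): no — a is not related to itself.
Euclidean (axiom 5): no — a R c and a R f, but not c R f.
So F validates K, KB; KTB would additionally require R to be reflexive. The strongest is KB.

KB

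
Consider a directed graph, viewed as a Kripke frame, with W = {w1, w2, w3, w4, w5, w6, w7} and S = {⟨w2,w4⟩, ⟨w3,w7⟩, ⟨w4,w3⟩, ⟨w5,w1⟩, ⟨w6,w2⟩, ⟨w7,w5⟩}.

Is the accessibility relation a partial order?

No

Reflexive: no — w1 is not related to itself.
Transitive: no — w2 S w4 and w4 S w3, but not w2 S w3.
Antisymmetric: yes — no distinct pair is related both ways.
So S is not a partial order.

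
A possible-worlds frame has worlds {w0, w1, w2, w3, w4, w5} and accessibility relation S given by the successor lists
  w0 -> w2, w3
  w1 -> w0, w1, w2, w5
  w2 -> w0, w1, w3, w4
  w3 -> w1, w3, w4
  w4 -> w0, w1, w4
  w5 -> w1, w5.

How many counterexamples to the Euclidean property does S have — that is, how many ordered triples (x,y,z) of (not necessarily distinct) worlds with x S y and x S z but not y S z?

23

Enumerating: (w0,w2,w2), (w0,w3,w2), (w1,w0,w0), (w1,w0,w1), (w1,w0,w5), (w1,w2,w2), (w1,w2,w5), (w1,w5,w0), (w1,w5,w2), (w2,w0,w0), (w2,w0,w1), (w2,w0,w4), … and 11 more.
Total: 23.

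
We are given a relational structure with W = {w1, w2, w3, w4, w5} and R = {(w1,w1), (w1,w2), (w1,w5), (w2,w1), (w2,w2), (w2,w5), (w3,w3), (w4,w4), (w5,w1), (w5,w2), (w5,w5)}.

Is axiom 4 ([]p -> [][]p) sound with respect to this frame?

Yes

By correspondence theory, 4 is valid on a frame iff R is transitive.
Transitive: yes — every two-step R-path is closed by a direct edge.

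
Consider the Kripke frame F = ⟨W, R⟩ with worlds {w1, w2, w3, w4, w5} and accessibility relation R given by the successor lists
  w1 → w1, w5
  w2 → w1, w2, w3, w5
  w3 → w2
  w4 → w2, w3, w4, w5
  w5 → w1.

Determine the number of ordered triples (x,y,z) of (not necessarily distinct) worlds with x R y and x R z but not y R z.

Enumerating: (w1,w5,w5), (w2,w1,w2), (w2,w1,w3), (w2,w3,w1), (w2,w3,w3), (w2,w3,w5), (w2,w5,w2), (w2,w5,w3), (w2,w5,w5), (w4,w2,w4), (w4,w3,w3), (w4,w3,w4), (w4,w3,w5), (w4,w5,w2), (w4,w5,w3), (w4,w5,w4), (w4,w5,w5).

17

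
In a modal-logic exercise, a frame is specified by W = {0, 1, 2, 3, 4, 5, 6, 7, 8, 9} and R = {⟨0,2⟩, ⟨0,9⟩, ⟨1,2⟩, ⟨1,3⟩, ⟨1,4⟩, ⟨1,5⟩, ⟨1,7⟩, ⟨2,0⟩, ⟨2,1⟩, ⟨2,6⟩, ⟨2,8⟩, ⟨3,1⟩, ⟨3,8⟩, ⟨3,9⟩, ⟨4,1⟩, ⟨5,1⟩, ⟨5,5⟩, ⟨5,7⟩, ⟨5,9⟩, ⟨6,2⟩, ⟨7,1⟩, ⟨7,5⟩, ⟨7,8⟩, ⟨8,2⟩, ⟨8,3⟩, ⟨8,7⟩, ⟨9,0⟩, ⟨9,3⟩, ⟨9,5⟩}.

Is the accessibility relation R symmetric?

Yes

Symmetric: yes — every pair in R has its reverse in R.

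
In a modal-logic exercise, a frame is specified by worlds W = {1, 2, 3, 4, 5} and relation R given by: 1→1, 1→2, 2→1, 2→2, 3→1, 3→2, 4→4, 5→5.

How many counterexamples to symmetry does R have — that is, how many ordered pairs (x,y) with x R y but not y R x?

2

Enumerating: (3,1), (3,2).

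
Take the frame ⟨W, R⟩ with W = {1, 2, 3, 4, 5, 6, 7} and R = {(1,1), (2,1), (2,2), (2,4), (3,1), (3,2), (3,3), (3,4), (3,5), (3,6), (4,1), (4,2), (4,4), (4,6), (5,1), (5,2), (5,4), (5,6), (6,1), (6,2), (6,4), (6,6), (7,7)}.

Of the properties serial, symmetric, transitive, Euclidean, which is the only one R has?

Serial: yes — every world has a successor (e.g. 1 R 1).
Symmetric: no — 2 R 1 but not 1 R 2.
Transitive: no — 2 R 4 and 4 R 6, but not 2 R 6.
Euclidean: no — 2 R 1 and 2 R 4, but not 1 R 4.
Only serial holds.

serial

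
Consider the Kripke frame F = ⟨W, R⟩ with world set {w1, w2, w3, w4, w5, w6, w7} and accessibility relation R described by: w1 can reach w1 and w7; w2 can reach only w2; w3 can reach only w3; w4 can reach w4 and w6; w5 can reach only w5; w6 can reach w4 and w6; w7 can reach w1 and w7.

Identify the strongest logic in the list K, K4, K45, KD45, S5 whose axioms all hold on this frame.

S5

Transitive (axiom 4): yes — every two-step R-path is closed by a direct edge.
Euclidean (axiom 5): yes — any two successors of a common world are R-related.
Serial (axiom D): yes — every world has a successor (e.g. w1 R w1).
Reflexive (axiom T): yes — every world is R-related to itself.
So F validates K, K4, K45, KD45, S5. The strongest is S5.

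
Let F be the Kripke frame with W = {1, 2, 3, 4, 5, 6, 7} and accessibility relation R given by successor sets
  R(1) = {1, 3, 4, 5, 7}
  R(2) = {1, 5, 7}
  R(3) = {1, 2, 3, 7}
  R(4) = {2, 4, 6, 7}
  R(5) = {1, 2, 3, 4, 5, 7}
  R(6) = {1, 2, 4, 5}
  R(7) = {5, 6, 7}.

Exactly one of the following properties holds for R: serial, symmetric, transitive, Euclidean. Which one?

Serial: yes — every world has a successor (e.g. 1 R 1).
Symmetric: no — 1 R 4 but not 4 R 1.
Transitive: no — 1 R 3 and 3 R 2, but not 1 R 2.
Euclidean: no — 1 R 3 and 1 R 4, but not 3 R 4.
Only serial holds.

serial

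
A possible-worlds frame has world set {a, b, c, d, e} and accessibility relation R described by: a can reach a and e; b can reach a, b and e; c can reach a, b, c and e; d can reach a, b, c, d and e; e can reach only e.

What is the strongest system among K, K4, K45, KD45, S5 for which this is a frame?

K4

Transitive (axiom 4): yes — every two-step R-path is closed by a direct edge.
Euclidean (axiom 5): no — b R e and b R a, but not e R a.
Serial (axiom D): yes — every world has a successor (e.g. a R a).
Reflexive (axiom T): yes — every world is R-related to itself.
So F validates K, K4; K45 would additionally require R to be Euclidean. The strongest is K4.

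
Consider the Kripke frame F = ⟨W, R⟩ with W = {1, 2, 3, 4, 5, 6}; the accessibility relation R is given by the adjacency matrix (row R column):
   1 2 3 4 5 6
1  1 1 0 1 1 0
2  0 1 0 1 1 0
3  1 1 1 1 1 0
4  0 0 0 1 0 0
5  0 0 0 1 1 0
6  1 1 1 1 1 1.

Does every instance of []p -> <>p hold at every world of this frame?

Axiom D corresponds to the accessibility relation being serial.
Serial: yes — every world has a successor (e.g. 1 R 1).

Yes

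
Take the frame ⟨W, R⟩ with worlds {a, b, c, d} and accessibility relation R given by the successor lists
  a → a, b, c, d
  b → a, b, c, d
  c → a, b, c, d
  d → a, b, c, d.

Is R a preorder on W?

Yes

Reflexive: yes — every world is R-related to itself.
Transitive: yes — every two-step R-path is closed by a direct edge.
So R is a preorder.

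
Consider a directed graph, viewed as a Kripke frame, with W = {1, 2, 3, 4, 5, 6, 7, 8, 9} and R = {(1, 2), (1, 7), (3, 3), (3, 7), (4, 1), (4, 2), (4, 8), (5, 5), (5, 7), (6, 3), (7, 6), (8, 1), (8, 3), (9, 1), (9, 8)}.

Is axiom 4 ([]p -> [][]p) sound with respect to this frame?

No

By correspondence theory, 4 is valid on a frame iff R is transitive.
Transitive: no — 1 R 7 and 7 R 6, but not 1 R 6.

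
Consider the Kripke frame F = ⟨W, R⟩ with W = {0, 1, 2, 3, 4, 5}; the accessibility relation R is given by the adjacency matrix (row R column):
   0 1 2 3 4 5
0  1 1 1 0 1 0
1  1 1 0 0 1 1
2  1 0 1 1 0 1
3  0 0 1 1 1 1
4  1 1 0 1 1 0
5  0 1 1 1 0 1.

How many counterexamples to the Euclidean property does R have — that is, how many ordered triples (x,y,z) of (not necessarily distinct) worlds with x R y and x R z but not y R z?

Enumerating: (0,1,2), (0,2,1), (0,2,4), (0,4,2), (1,0,5), (1,4,5), (1,5,0), (1,5,4), (2,0,3), (2,0,5), (2,3,0), (2,5,0), … and 12 more.
Total: 24.

24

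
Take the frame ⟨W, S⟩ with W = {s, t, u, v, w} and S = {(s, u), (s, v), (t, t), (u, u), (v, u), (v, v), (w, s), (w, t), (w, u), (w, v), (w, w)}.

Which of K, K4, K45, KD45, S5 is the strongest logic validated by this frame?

Transitive (axiom 4): yes — every two-step S-path is closed by a direct edge.
Euclidean (axiom 5): no — s S u and s S v, but not u S v.
Serial (axiom D): yes — every world has a successor (e.g. s S u).
Reflexive (axiom T): no — s is not related to itself.
So F validates K, K4; K45 would additionally require S to be Euclidean. The strongest is K4.

K4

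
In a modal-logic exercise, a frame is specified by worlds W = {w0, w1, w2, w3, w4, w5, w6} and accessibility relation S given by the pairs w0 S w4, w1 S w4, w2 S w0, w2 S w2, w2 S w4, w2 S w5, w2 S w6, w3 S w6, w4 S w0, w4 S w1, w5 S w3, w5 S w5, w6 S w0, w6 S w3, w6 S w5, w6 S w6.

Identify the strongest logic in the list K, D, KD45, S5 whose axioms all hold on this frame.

D

Serial (axiom D): yes — every world has a successor (e.g. w0 S w4).
Euclidean (axiom 5): no — w2 S w0 and w2 S w5, but not w0 S w5.
Transitive (axiom 4): no — w0 S w4 and w4 S w1, but not w0 S w1.
Reflexive (axiom T): no — w0 is not related to itself.
So F validates K, D; KD45 would additionally require S to be Euclidean and transitive. The strongest is D.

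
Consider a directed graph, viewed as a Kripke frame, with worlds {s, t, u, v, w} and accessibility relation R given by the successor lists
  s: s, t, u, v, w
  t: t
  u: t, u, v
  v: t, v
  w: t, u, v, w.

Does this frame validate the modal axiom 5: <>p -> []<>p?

Axiom 5 corresponds to the accessibility relation being Euclidean.
Euclidean: no — s R t and s R u, but not t R u.

No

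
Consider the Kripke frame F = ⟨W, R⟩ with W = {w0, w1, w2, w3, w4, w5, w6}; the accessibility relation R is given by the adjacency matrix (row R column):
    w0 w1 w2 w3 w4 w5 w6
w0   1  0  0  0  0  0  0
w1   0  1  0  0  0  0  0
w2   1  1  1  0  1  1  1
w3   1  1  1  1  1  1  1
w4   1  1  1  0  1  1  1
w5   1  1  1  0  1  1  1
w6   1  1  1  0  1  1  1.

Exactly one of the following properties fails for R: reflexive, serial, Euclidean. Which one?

Euclidean

Reflexive: yes — every world is R-related to itself.
Serial: yes — every world has a successor (e.g. w0 R w0).
Euclidean: no — w2 R w0 and w2 R w1, but not w0 R w1.
Only Euclidean fails.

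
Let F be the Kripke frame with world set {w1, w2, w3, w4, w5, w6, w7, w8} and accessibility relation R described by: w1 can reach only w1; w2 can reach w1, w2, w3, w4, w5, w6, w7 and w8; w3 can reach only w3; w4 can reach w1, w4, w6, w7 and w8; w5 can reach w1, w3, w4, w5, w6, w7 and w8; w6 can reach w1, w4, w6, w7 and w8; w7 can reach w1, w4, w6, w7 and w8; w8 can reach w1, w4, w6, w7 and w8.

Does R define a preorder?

Reflexive: yes — every world is R-related to itself.
Transitive: yes — every two-step R-path is closed by a direct edge.
So R is a preorder.

Yes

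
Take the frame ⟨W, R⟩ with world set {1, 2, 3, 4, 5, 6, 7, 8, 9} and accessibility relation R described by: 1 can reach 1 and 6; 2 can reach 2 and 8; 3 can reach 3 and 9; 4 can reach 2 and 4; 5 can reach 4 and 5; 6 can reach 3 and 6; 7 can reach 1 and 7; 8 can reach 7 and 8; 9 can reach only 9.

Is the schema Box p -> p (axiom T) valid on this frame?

Axiom T corresponds to the accessibility relation being reflexive.
Reflexive: yes — every world is R-related to itself.

Yes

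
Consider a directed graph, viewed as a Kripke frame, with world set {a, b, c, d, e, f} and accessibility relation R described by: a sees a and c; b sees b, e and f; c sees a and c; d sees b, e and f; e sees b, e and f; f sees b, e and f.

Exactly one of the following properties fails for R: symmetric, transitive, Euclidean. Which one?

Symmetric: no — d R b but not b R d.
Transitive: yes — every two-step R-path is closed by a direct edge.
Euclidean: yes — any two successors of a common world are R-related.
Only symmetric fails.

symmetric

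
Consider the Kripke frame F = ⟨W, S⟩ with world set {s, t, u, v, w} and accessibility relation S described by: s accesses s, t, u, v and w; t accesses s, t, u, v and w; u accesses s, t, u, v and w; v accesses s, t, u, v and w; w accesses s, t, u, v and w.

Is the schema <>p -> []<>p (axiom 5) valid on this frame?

Yes

The schema 5 characterises exactly the Euclidean frames.
Euclidean: yes — any two successors of a common world are S-related.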